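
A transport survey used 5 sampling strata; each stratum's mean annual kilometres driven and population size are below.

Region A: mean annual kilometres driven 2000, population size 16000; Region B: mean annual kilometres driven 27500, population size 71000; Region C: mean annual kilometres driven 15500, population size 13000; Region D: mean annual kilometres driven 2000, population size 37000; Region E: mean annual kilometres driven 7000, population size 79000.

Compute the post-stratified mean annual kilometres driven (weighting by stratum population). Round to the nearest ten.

13020

Σ Nₕ·x̄ₕ = 2000×16000 + 27500×71000 + 15500×13000 + 2000×37000 + 7000×79000
  = 32000000 + 1952500000 + 201500000 + 74000000 + 553000000 = 2813000000
Σ Nₕ = 16000 + 71000 + 13000 + 37000 + 79000 = 216000
Overall mean = 2813000000 / 216000 = 13023.148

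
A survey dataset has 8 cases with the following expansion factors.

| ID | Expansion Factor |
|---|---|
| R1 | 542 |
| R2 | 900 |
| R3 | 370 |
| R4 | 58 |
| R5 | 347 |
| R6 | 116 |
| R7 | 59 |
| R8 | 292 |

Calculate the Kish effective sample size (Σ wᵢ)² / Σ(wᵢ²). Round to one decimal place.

Σ wᵢ = 542 + 900 + 370 + 58 + 347 + 116 + 59 + 292 = 2684
Σ wᵢ² = 293764 + 810000 + 136900 + 3364 + 120409 + 13456 + 3481 + 85264 = 1466638
n_eff = 2684² / 1466638 = 7203856 / 1466638 = 4.911816

4.9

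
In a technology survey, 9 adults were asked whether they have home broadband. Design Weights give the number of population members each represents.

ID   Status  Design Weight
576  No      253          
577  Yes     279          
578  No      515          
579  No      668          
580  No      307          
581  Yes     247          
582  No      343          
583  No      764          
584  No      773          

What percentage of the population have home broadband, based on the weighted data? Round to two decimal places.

Sum of weights for 'Yes' = 279 + 247 = 526
Total weight = 4149
Weighted proportion = 526 / 4149 = 0.12677754 → 12.677754%

12.68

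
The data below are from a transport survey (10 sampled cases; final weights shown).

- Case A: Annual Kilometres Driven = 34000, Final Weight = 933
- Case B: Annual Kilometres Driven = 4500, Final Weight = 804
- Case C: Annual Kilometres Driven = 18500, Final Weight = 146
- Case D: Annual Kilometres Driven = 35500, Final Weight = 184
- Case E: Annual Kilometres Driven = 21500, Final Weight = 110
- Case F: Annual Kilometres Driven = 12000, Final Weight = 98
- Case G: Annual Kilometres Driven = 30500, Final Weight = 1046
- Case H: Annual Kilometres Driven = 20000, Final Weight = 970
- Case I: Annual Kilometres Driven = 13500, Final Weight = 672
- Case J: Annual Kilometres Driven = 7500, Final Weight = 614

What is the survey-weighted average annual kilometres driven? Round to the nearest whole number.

Weighted sum = 113094000
Sum of weights = 933 + 804 + 146 + 184 + 110 + 98 + 1046 + 970 + 672 + 614 = 5577
Weighted mean = 113094000 / 5577 = 20278.644

20279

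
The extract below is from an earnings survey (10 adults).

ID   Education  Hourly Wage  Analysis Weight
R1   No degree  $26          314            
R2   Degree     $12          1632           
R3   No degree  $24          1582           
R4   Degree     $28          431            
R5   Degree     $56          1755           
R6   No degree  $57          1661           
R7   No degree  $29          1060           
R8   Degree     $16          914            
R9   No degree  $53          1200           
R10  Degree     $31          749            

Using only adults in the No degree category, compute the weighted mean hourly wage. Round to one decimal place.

No degree rows: R1, R3, R6, R7, R9
Weighted sum = 26×314 + 24×1582 + 57×1661 + 29×1060 + 53×1200
  = 8164 + 37968 + 94677 + 30740 + 63600 = 235149
Sum of weights = 314 + 1582 + 1661 + 1060 + 1200 = 5817
Weighted mean = 235149 / 5817 = 40.424446

40.4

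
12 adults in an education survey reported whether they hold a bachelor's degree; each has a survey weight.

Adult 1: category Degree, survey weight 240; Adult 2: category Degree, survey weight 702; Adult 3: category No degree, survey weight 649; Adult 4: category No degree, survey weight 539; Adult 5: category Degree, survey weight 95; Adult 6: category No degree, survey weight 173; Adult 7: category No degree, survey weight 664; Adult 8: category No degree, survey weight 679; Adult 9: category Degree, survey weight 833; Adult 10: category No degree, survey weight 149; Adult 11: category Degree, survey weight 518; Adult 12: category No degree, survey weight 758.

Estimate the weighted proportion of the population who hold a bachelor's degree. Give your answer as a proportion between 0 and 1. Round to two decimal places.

Sum of weights for 'Degree' = 240 + 702 + 95 + 833 + 518 = 2388
Total weight = 240 + 702 + 649 + 539 + 95 + 173 + 664 + 679 + 833 + 149 + 518 + 758 = 5999
Weighted proportion = 2388 / 5999 = 0.39806634

0.40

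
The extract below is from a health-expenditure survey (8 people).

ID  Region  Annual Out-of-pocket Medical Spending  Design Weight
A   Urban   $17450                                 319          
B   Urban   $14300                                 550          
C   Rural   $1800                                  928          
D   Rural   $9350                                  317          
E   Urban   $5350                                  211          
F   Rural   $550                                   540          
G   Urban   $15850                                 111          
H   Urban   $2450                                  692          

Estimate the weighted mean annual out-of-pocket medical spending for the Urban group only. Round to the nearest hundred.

9600

Urban rows: A, B, E, G, H
Weighted sum = 17450×319 + 14300×550 + 5350×211 + 15850×111 + 2450×692
  = 18015150
Sum of weights = 319 + 550 + 211 + 111 + 692 = 1883
Weighted mean = 18015150 / 1883 = 9567.2597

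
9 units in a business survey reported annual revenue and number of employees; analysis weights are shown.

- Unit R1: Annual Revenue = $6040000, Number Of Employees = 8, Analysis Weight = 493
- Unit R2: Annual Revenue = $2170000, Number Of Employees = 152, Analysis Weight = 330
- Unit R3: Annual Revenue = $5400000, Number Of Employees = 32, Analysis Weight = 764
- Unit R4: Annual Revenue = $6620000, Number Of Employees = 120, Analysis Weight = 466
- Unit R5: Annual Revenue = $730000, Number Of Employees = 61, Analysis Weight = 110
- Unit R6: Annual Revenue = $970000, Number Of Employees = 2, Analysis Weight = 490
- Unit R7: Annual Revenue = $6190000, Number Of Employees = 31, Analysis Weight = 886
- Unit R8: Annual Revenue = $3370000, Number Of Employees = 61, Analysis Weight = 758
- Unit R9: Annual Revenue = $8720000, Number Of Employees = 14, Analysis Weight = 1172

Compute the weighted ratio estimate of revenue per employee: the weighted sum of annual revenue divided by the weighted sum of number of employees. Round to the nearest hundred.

127900

Σ wᵢ·y = 6040000×493 + 2170000×330 + 5400000×764 + 6620000×466 + 730000×110 + 970000×490 + 6190000×886 + 3370000×758 + 8720000×1172
  = 29718580000
Σ wᵢ·x = 8×493 + 152×330 + 32×764 + 120×466 + 61×110 + 2×490 + 31×886 + 61×758 + 14×1172
  = 3944 + 50160 + 24448 + 55920 + 6710 + 980 + 27466 + 46238 + 16408 = 232274
Ratio = 29718580000 / 232274 = 127946.22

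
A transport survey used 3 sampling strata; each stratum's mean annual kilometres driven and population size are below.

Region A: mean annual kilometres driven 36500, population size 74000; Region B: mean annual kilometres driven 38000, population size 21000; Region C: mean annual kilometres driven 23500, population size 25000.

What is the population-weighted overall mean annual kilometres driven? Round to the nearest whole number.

Σ Nₕ·x̄ₕ = 36500×74000 + 38000×21000 + 23500×25000
  = 2701000000 + 798000000 + 587500000 = 4086500000
Σ Nₕ = 74000 + 21000 + 25000 = 120000
Overall mean = 4086500000 / 120000 = 34054.167

34054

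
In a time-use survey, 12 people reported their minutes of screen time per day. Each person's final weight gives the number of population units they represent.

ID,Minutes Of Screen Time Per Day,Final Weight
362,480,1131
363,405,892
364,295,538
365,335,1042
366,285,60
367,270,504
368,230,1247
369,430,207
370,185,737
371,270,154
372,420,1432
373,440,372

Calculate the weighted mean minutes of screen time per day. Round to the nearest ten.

350

Weighted sum = 2883965
Sum of weights = 1131 + 892 + 538 + 1042 + 60 + 504 + 1247 + 207 + 737 + 154 + 1432 + 372 = 8316
Weighted mean = 2883965 / 8316 = 346.79714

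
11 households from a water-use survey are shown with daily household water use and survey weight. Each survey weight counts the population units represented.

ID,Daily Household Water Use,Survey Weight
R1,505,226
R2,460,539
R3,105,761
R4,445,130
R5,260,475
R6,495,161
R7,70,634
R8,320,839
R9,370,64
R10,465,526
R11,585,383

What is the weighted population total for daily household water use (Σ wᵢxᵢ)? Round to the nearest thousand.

Weighted total = 505×226 + 460×539 + 105×761 + 445×130 + 260×475 + 495×161 + 70×634 + 320×839 + 370×64 + 465×526 + 585×383
  = 114130 + 247940 + 79905 + 57850 + 123500 + 79695 + 44380 + 268480 + 23680 + 244590 + 224055 = 1508205

1508000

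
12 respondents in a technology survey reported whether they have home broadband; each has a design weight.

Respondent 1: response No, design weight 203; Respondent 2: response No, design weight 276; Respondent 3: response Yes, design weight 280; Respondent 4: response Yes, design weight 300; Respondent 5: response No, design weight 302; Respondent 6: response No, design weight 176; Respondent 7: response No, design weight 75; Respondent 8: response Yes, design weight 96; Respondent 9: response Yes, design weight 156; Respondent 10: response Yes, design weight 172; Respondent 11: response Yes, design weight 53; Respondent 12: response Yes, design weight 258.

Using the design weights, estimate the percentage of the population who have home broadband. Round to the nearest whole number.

56

Sum of weights for 'Yes' = 280 + 300 + 96 + 156 + 172 + 53 + 258 = 1315
Total weight = 203 + 276 + 280 + 300 + 302 + 176 + 75 + 96 + 156 + 172 + 53 + 258 = 2347
Weighted proportion = 1315 / 2347 = 0.56028973 → 56.028973%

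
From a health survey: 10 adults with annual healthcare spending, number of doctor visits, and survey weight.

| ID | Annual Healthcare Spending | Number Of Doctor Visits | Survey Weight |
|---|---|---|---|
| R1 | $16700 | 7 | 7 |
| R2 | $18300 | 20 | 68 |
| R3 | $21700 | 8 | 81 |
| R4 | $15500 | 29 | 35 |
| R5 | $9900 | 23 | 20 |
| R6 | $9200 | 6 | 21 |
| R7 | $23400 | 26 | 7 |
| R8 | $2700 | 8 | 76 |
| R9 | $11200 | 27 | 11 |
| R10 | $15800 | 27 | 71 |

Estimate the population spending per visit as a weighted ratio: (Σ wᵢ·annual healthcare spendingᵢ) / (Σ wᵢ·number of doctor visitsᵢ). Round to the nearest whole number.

Σ wᵢ·y = 16700×7 + 18300×68 + 21700×81 + 15500×35 + 9900×20 + 9200×21 + 23400×7 + 2700×76 + 11200×11 + 15800×71
  = 5666700
Σ wᵢ·x = 7×7 + 20×68 + 8×81 + 29×35 + 23×20 + 6×21 + 26×7 + 8×76 + 27×11 + 27×71
  = 6662
Ratio = 5666700 / 6662 = 850.60042

851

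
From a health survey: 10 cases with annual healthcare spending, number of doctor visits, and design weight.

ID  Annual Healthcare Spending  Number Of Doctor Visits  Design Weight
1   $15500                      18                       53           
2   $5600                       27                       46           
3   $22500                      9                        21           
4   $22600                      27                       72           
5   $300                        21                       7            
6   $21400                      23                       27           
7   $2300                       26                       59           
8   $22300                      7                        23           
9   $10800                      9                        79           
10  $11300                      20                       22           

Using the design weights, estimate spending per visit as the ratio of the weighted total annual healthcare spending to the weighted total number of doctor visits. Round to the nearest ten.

690

Σ wᵢ·y = 15500×53 + 5600×46 + 22500×21 + 22600×72 + 300×7 + 21400×27 + 2300×59 + 22300×23 + 10800×79 + 11300×22
  = 821500 + 257600 + 472500 + 1627200 + 2100 + 577800 + 135700 + 512900 + 853200 + 248600 = 5509100
Σ wᵢ·x = 18×53 + 27×46 + 9×21 + 27×72 + 21×7 + 23×27 + 26×59 + 7×23 + 9×79 + 20×22
  = 954 + 1242 + 189 + 1944 + 147 + 621 + 1534 + 161 + 711 + 440 = 7943
Ratio = 5509100 / 7943 = 693.57925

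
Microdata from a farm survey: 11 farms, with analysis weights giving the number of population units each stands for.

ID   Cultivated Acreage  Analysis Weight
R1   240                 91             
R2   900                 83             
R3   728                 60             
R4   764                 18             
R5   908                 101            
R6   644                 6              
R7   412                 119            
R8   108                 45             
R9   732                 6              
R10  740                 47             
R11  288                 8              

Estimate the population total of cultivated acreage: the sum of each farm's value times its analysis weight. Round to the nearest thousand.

345000

Weighted total = 240×91 + 900×83 + 728×60 + 764×18 + 908×101 + 644×6 + 412×119 + 108×45 + 732×6 + 740×47 + 288×8
  = 344908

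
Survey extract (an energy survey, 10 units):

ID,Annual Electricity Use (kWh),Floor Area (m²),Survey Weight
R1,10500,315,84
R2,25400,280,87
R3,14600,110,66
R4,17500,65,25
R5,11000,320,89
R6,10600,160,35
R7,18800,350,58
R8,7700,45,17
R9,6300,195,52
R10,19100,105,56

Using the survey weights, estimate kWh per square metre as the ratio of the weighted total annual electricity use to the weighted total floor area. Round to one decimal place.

64.7

Σ wᵢ·y = 10500×84 + 25400×87 + 14600×66 + 17500×25 + 11000×89 + 10600×35 + 18800×58 + 7700×17 + 6300×52 + 19100×56
  = 8461400
Σ wᵢ·x = 315×84 + 280×87 + 110×66 + 65×25 + 320×89 + 160×35 + 350×58 + 45×17 + 195×52 + 105×56
  = 26460 + 24360 + 7260 + 1625 + 28480 + 5600 + 20300 + 765 + 10140 + 5880 = 130870
Ratio = 8461400 / 130870 = 64.655001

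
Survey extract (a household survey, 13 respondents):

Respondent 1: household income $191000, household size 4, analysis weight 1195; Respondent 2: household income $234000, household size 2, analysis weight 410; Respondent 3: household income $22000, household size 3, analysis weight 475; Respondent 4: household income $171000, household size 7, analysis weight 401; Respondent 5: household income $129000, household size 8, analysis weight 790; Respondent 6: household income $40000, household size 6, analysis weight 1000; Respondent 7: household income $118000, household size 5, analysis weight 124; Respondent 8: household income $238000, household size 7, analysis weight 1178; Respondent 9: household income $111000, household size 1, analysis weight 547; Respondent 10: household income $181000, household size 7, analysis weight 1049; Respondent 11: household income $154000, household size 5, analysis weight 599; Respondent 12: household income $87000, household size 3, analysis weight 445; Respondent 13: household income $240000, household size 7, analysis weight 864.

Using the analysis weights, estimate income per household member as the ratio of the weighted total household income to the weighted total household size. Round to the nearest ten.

Σ wᵢ·y = 1429019000
Σ wᵢ·x = 49286
Ratio = 1429019000 / 49286 = 28994.42

28990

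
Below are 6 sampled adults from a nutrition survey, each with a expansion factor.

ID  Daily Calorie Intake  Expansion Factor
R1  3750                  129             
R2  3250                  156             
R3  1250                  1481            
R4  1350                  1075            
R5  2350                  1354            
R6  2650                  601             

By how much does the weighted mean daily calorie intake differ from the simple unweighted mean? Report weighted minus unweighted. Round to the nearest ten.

-540

Unweighted sum = 3750 + 3250 + 1250 + 1350 + 2350 + 2650 = 14600
Unweighted mean = 14600 / 6 = 2433.3333
Weighted sum = 3750×129 + 3250×156 + 1250×1481 + 1350×1075 + 2350×1354 + 2650×601
  = 483750 + 507000 + 1851250 + 1451250 + 3181900 + 1592650 = 9067800
Sum of weights = 129 + 156 + 1481 + 1075 + 1354 + 601 = 4796
Weighted mean = 9067800 / 4796 = 1890.7006
Difference (weighted minus unweighted) = -542.63275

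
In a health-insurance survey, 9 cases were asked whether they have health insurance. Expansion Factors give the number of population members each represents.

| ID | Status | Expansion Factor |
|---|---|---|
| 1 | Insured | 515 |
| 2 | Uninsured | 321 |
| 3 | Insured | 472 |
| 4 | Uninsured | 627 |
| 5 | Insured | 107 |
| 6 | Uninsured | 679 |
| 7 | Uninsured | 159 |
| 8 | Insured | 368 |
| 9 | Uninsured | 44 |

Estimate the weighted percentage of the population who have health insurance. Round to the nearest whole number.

44

Sum of weights for 'Insured' = 515 + 472 + 107 + 368 = 1462
Total weight = 515 + 321 + 472 + 627 + 107 + 679 + 159 + 368 + 44 = 3292
Weighted proportion = 1462 / 3292 = 0.44410693 → 44.410693%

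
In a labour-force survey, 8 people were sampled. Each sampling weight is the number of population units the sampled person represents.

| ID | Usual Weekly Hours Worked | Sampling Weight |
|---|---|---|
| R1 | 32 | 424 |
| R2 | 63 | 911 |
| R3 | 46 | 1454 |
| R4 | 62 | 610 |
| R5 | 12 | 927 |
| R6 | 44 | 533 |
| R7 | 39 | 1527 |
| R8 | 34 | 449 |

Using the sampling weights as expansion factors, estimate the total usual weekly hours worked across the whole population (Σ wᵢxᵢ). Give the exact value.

285060

Weighted total = 32×424 + 63×911 + 46×1454 + 62×610 + 12×927 + 44×533 + 39×1527 + 34×449
  = 13568 + 57393 + 66884 + 37820 + 11124 + 23452 + 59553 + 15266 = 285060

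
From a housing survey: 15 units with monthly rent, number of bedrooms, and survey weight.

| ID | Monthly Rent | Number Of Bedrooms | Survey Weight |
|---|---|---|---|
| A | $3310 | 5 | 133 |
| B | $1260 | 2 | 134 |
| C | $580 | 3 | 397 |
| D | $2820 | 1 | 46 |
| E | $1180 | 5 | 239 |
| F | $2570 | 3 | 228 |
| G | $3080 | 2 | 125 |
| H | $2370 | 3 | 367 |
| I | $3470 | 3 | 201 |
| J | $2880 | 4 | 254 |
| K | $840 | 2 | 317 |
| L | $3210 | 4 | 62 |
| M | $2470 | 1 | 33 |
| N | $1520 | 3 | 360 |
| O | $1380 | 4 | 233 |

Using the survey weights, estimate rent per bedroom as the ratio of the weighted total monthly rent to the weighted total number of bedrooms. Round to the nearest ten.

Σ wᵢ·y = 5936360
Σ wᵢ·x = 9946
Ratio = 5936360 / 9946 = 596.85904

600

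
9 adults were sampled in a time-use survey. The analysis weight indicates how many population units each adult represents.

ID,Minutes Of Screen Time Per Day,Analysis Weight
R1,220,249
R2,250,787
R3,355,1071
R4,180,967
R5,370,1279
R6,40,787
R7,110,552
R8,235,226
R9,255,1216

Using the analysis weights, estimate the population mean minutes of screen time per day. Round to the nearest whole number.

243

Weighted sum = 220×249 + 250×787 + 355×1071 + 180×967 + 370×1279 + 40×787 + 110×552 + 235×226 + 255×1216
  = 54780 + 196750 + 380205 + 174060 + 473230 + 31480 + 60720 + 53110 + 310080 = 1734415
Sum of weights = 249 + 787 + 1071 + 967 + 1279 + 787 + 552 + 226 + 1216 = 7134
Weighted mean = 1734415 / 7134 = 243.11957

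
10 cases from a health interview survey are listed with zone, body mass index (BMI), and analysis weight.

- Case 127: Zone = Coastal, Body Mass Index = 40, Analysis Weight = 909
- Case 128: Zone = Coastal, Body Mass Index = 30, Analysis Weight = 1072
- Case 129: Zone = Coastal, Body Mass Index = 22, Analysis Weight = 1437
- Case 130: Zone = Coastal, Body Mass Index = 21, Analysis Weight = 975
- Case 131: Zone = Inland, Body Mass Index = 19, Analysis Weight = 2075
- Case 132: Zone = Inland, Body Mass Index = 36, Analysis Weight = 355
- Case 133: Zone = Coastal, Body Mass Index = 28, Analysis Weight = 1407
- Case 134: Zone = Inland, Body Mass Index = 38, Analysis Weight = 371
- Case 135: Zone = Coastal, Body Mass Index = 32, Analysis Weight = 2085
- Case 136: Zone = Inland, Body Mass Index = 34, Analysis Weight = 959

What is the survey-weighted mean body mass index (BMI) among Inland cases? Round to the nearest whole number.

26

Inland rows: 131, 132, 134, 136
Weighted sum = 19×2075 + 36×355 + 38×371 + 34×959
  = 39425 + 12780 + 14098 + 32606 = 98909
Sum of weights = 2075 + 355 + 371 + 959 = 3760
Weighted mean = 98909 / 3760 = 26.305585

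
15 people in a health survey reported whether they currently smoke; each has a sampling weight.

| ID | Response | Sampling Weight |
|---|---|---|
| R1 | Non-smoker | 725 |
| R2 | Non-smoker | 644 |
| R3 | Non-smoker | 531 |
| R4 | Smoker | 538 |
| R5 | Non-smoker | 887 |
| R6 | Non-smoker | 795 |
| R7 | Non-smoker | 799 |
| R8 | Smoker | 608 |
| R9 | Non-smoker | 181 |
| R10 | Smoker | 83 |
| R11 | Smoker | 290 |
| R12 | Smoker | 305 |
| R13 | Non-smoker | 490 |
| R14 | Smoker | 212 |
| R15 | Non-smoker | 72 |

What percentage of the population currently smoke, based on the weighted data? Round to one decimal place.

Sum of weights for 'Smoker' = 538 + 608 + 83 + 290 + 305 + 212 = 2036
Total weight = 7160
Weighted proportion = 2036 / 7160 = 0.28435754 → 28.435754%

28.4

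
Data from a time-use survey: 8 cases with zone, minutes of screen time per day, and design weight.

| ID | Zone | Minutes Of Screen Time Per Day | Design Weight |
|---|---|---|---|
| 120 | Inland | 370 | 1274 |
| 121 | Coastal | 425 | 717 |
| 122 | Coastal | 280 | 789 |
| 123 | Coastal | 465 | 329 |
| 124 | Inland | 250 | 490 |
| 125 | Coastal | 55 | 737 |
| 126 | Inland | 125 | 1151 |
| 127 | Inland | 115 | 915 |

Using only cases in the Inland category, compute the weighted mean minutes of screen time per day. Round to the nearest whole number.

220

Inland rows: 120, 124, 126, 127
Weighted sum = 370×1274 + 250×490 + 125×1151 + 115×915
  = 471380 + 122500 + 143875 + 105225 = 842980
Sum of weights = 1274 + 490 + 1151 + 915 = 3830
Weighted mean = 842980 / 3830 = 220.09922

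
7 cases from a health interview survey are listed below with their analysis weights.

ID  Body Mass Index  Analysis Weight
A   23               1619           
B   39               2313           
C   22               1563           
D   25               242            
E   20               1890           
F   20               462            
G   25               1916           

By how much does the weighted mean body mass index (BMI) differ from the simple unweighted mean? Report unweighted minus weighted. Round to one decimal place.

-1.4

Unweighted sum = 23 + 39 + 22 + 25 + 20 + 20 + 25 = 174
Unweighted mean = 174 / 7 = 24.857143
Weighted sum = 23×1619 + 39×2313 + 22×1563 + 25×242 + 20×1890 + 20×462 + 25×1916
  = 37237 + 90207 + 34386 + 6050 + 37800 + 9240 + 47900 = 262820
Sum of weights = 1619 + 2313 + 1563 + 242 + 1890 + 462 + 1916 = 10005
Weighted mean = 262820 / 10005 = 26.268866
Difference (unweighted minus weighted) = -1.4117227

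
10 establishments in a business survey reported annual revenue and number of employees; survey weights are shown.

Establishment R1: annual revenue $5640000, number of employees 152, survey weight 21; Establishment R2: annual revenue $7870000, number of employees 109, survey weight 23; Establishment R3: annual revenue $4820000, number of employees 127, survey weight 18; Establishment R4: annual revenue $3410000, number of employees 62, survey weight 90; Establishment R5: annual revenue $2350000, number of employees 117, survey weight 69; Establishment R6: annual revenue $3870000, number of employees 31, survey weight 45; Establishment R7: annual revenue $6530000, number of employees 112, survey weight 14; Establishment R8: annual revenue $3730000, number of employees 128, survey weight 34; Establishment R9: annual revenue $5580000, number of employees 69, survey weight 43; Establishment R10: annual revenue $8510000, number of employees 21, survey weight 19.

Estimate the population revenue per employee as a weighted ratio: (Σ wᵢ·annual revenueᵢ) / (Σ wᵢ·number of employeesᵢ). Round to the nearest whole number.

51031

Σ wᵢ·y = 5640000×21 + 7870000×23 + 4820000×18 + 3410000×90 + 2350000×69 + 3870000×45 + 6530000×14 + 3730000×34 + 5580000×43 + 8510000×19
  = 1649280000
Σ wᵢ·x = 152×21 + 109×23 + 127×18 + 62×90 + 117×69 + 31×45 + 112×14 + 128×34 + 69×43 + 21×19
  = 32319
Ratio = 1649280000 / 32319 = 51031.282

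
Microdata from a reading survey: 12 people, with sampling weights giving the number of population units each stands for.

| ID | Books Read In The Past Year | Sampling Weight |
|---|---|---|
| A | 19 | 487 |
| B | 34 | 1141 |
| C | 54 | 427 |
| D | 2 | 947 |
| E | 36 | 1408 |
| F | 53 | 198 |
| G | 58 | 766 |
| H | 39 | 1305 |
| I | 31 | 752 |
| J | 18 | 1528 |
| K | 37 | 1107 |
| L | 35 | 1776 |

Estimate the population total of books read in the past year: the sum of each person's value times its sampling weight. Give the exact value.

Weighted total = 19×487 + 34×1141 + 54×427 + 2×947 + 36×1408 + 53×198 + 58×766 + 39×1305 + 31×752 + 18×1528 + 37×1107 + 35×1776
  = 9253 + 38794 + 23058 + 1894 + 50688 + 10494 + 44428 + 50895 + 23312 + 27504 + 40959 + 62160 = 383439

383439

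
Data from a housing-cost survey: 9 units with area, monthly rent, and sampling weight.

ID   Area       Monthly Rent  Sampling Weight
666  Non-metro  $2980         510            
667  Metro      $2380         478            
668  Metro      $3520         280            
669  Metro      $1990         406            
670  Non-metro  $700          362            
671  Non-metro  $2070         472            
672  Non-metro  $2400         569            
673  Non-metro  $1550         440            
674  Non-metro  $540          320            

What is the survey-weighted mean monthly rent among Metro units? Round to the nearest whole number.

Metro rows: 667, 668, 669
Weighted sum = 2931180
Sum of weights = 478 + 280 + 406 = 1164
Weighted mean = 2931180 / 1164 = 2518.1959

2518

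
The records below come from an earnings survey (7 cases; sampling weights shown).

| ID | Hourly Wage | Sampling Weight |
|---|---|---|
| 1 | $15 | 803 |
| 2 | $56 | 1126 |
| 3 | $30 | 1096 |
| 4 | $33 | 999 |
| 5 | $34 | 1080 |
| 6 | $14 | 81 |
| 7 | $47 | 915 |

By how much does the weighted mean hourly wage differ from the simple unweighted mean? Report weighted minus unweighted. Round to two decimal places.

3.65

Unweighted sum = 15 + 56 + 30 + 33 + 34 + 14 + 47 = 229
Unweighted mean = 229 / 7 = 32.714286
Weighted sum = 15×803 + 56×1126 + 30×1096 + 33×999 + 34×1080 + 14×81 + 47×915
  = 12045 + 63056 + 32880 + 32967 + 36720 + 1134 + 43005 = 221807
Sum of weights = 803 + 1126 + 1096 + 999 + 1080 + 81 + 915 = 6100
Weighted mean = 221807 / 6100 = 36.361803
Difference (weighted minus unweighted) = 3.6475176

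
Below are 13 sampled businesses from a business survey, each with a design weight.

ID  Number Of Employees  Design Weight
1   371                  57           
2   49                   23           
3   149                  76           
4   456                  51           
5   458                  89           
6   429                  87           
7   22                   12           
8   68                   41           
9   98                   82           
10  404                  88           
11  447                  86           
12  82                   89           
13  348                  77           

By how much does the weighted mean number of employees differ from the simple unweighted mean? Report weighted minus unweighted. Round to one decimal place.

36.1

Unweighted sum = 3381
Unweighted mean = 3381 / 13 = 260.07692
Weighted sum = 254115
Sum of weights = 858
Weighted mean = 254115 / 858 = 296.17133
Difference (weighted minus unweighted) = 36.094406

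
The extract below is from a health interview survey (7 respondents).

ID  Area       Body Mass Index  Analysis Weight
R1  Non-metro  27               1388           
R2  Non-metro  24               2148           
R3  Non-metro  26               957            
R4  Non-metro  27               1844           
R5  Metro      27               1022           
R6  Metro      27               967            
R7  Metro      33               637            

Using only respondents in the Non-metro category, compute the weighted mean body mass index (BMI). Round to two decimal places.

Non-metro rows: R1, R2, R3, R4
Weighted sum = 163698
Sum of weights = 1388 + 2148 + 957 + 1844 = 6337
Weighted mean = 163698 / 6337 = 25.832097

25.83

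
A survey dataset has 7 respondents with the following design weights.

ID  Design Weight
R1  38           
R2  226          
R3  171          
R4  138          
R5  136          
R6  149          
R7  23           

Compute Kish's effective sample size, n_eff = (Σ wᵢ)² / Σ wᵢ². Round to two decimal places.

Σ wᵢ = 38 + 226 + 171 + 138 + 136 + 149 + 23 = 881
Σ wᵢ² = 1444 + 51076 + 29241 + 19044 + 18496 + 22201 + 529 = 142031
n_eff = 881² / 142031 = 776161 / 142031 = 5.4647295

5.46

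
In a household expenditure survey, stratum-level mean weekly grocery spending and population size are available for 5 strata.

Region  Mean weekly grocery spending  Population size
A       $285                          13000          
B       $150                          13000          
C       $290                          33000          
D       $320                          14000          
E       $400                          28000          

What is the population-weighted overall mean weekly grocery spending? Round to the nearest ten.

310

Σ Nₕ·x̄ₕ = 30905000
Σ Nₕ = 13000 + 13000 + 33000 + 14000 + 28000 = 101000
Overall mean = 30905000 / 101000 = 305.9901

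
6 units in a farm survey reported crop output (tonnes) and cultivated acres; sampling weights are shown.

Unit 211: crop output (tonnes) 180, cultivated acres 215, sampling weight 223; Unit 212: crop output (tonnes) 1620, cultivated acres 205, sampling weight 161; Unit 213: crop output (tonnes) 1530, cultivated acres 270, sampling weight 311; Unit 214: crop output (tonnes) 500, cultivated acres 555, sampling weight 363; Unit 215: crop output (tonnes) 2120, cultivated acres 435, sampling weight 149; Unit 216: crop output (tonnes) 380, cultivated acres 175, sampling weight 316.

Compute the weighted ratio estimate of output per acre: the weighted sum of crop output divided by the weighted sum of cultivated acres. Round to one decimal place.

Σ wᵢ·y = 180×223 + 1620×161 + 1530×311 + 500×363 + 2120×149 + 380×316
  = 40140 + 260820 + 475830 + 181500 + 315880 + 120080 = 1394250
Σ wᵢ·x = 486500
Ratio = 1394250 / 486500 = 2.8658787

2.9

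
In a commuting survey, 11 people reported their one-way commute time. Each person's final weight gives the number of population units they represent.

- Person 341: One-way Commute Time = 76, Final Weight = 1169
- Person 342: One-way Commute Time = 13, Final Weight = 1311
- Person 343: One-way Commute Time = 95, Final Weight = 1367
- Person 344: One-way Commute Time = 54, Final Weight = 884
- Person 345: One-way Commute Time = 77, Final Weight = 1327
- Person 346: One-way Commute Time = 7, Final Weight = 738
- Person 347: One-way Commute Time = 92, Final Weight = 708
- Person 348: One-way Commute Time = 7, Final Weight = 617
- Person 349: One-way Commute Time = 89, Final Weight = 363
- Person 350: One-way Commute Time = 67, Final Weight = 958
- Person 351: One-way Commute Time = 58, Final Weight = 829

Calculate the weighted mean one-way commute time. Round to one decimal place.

58.9

Weighted sum = 76×1169 + 13×1311 + 95×1367 + 54×884 + 77×1327 + 7×738 + 92×708 + 7×617 + 89×363 + 67×958 + 58×829
  = 88844 + 17043 + 129865 + 47736 + 102179 + 5166 + 65136 + 4319 + 32307 + 64186 + 48082 = 604863
Sum of weights = 1169 + 1311 + 1367 + 884 + 1327 + 738 + 708 + 617 + 363 + 958 + 829 = 10271
Weighted mean = 604863 / 10271 = 58.890371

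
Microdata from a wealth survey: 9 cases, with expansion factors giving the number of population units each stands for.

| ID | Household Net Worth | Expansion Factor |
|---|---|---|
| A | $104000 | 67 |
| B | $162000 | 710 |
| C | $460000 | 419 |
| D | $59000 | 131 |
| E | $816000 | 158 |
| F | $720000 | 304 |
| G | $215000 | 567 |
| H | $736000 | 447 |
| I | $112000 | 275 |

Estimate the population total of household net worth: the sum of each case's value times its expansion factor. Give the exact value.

Weighted total = 104000×67 + 162000×710 + 460000×419 + 59000×131 + 816000×158 + 720000×304 + 215000×567 + 736000×447 + 112000×275
  = 6968000 + 115020000 + 192740000 + 7729000 + 128928000 + 218880000 + 121905000 + 328992000 + 30800000 = 1151962000

1151962000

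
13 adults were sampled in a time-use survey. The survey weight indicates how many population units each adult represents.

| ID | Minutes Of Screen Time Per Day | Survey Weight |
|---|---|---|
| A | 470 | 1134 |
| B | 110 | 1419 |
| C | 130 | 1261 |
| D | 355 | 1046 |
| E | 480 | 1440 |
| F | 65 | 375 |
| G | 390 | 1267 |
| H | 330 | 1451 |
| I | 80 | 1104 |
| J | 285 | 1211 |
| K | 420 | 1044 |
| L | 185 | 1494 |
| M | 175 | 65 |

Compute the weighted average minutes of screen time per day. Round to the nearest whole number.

285

Weighted sum = 4072565
Sum of weights = 14311
Weighted mean = 4072565 / 14311 = 284.57585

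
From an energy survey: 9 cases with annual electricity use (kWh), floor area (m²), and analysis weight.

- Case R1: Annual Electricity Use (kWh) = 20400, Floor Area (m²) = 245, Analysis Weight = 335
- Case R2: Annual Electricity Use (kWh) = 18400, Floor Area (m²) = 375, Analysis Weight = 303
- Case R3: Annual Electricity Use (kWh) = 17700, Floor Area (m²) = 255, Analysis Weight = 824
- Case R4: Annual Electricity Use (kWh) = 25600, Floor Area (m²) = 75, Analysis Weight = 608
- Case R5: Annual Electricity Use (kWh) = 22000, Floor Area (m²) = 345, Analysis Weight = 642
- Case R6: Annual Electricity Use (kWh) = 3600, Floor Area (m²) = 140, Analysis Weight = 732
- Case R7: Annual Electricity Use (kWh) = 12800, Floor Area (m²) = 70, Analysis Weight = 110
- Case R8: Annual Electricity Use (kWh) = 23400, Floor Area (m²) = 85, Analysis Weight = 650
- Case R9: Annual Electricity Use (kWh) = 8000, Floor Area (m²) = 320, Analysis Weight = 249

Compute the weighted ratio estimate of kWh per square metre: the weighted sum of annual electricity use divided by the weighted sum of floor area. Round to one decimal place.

84.9

Σ wᵢ·y = 20400×335 + 18400×303 + 17700×824 + 25600×608 + 22000×642 + 3600×732 + 12800×110 + 23400×650 + 8000×249
  = 6834000 + 5575200 + 14584800 + 15564800 + 14124000 + 2635200 + 1408000 + 15210000 + 1992000 = 77928000
Σ wᵢ·x = 245×335 + 375×303 + 255×824 + 75×608 + 345×642 + 140×732 + 70×110 + 85×650 + 320×249
  = 82075 + 113625 + 210120 + 45600 + 221490 + 102480 + 7700 + 55250 + 79680 = 918020
Ratio = 77928000 / 918020 = 84.887039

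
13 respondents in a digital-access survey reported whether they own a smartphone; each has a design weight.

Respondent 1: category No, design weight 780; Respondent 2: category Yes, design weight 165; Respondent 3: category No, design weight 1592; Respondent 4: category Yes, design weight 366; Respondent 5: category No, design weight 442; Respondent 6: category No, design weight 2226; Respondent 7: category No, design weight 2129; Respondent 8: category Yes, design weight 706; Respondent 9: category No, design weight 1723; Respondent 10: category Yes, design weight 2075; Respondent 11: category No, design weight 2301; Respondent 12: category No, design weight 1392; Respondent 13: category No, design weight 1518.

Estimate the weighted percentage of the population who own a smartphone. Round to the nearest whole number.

Sum of weights for 'Yes' = 165 + 366 + 706 + 2075 = 3312
Total weight = 17415
Weighted proportion = 3312 / 17415 = 0.19018088 → 19.018088%

19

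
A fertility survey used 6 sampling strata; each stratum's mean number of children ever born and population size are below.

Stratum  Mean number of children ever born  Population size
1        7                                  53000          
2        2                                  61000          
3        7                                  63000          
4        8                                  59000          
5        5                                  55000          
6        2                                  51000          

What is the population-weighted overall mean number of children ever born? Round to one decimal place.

5.2

Σ Nₕ·x̄ₕ = 7×53000 + 2×61000 + 7×63000 + 8×59000 + 5×55000 + 2×51000
  = 371000 + 122000 + 441000 + 472000 + 275000 + 102000 = 1783000
Σ Nₕ = 53000 + 61000 + 63000 + 59000 + 55000 + 51000 = 342000
Overall mean = 1783000 / 342000 = 5.2134503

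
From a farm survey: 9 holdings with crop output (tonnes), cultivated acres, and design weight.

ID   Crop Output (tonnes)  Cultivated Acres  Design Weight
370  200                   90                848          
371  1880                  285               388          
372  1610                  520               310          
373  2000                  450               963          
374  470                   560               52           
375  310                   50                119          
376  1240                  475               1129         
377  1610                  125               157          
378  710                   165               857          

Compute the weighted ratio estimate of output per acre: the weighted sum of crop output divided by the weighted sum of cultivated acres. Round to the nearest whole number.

Σ wᵢ·y = 200×848 + 1880×388 + 1610×310 + 2000×963 + 470×52 + 310×119 + 1240×1129 + 1610×157 + 710×857
  = 169600 + 729440 + 499100 + 1926000 + 24440 + 36890 + 1399960 + 252770 + 608470 = 5646670
Σ wᵢ·x = 90×848 + 285×388 + 520×310 + 450×963 + 560×52 + 50×119 + 475×1129 + 125×157 + 165×857
  = 1513825
Ratio = 5646670 / 1513825 = 3.7300679

4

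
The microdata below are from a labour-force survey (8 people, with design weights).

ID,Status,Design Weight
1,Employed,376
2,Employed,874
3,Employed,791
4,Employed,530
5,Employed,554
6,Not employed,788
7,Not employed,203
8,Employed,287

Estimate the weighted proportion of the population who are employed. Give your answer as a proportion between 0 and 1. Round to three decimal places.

0.775

Sum of weights for 'Employed' = 376 + 874 + 791 + 530 + 554 + 287 = 3412
Total weight = 376 + 874 + 791 + 530 + 554 + 788 + 203 + 287 = 4403
Weighted proportion = 3412 / 4403 = 0.77492619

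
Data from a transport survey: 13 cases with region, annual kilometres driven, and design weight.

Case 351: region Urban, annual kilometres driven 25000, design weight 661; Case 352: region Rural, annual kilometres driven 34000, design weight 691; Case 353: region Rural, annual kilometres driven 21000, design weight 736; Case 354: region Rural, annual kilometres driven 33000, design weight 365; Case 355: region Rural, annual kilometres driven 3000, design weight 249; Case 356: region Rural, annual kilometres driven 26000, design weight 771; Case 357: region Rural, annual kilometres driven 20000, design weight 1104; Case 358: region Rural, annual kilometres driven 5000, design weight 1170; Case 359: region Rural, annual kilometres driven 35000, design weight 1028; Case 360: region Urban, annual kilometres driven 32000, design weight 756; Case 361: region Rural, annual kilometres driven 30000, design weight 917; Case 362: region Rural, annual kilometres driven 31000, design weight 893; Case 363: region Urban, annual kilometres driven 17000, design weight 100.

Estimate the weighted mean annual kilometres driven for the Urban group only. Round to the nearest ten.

27960

Urban rows: 351, 360, 363
Weighted sum = 25000×661 + 32000×756 + 17000×100
  = 16525000 + 24192000 + 1700000 = 42417000
Sum of weights = 661 + 756 + 100 = 1517
Weighted mean = 42417000 / 1517 = 27961.107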